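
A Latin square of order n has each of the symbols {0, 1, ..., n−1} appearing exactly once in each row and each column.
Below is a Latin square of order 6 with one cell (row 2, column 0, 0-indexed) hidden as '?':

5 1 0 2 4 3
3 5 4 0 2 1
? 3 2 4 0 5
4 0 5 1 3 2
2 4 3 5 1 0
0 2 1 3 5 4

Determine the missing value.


Row 2 contains symbols [0, 2, 3, 4, 5] — missing [1].
Column 0 contains symbols [0, 2, 3, 4, 5] — missing [1].
The missing symbol must appear in both missing sets; intersection = [1].
Therefore the hidden value is 1.

Missing value = 1.


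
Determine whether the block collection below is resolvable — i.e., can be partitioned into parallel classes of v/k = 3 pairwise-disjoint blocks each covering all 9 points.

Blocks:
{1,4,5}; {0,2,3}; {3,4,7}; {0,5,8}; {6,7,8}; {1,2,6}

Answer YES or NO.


v = 9, block size k = 3, number of blocks = 6.
For resolvability, blocks must partition into parallel classes of size v/k = 3.
Total blocks must therefore be a multiple of 3: 6 = 3·2 + 0 ⇒ divisible ✓.
Greedy packing gives 2 candidate class(es). Each should be a full parallel class (size 3, covers all 9 points).
  Class 1 (3 blocks): {1,4,5}; {0,2,3}; {6,7,8}. Points covered: [0, 1, 2, 3, 4, 5, 6, 7, 8].
  Class 2 (3 blocks): {3,4,7}; {0,5,8}; {1,2,6}. Points covered: [0, 1, 2, 3, 4, 5, 6, 7, 8].
All classes full (size 3)? YES. All classes cover every point? YES.
Resolvable? YES.

YES


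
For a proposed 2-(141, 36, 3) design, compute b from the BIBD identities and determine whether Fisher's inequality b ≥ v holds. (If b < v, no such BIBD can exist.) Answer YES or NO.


r = λ(v − 1)/(k − 1) = 3·140/35 = 12.
b = vr/k = 141·12/36 = 47.
Fisher's inequality: b ≥ v ⇔ 47 ≥ 141? NO.

NO


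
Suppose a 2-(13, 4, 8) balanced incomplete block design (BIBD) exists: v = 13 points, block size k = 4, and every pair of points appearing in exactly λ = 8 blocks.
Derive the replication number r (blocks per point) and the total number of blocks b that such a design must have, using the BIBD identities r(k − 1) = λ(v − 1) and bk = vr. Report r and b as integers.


Any 2-(v, k, λ) BIBD satisfies two necessary conditions:
  (i)  Each point sits in r blocks, and counting incidences through any fixed point gives r(k − 1) = λ(v − 1), so r = λ(v − 1)/(k − 1).
  (ii) Total incidences bk = vr, so b = vr/k.
Step 1: r = λ(v − 1)/(k − 1) = 8·(13 − 1)/(4 − 1) = 8·12/3 = 96/3 = 32.
Step 2: b = vr/k = 13·32/4 = 416/4 = 104.
Check integrality: r = 32 ∈ Z ✓, b = 104 ∈ Z ✓.
(These identities are necessary conditions: they determine r and b for any design with these parameters, but do not by themselves prove that one exists.)

r = 32, b = 104.


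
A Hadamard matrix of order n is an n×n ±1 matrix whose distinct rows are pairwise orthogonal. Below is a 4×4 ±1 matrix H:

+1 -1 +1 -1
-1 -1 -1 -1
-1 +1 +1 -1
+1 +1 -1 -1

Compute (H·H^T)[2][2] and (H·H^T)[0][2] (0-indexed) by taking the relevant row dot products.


Row 0 of H: [1, -1, 1, -1].
Row 2 of H: [-1, 1, 1, -1].
(H·H^T)[2][2] = Σ_j H[2][j]·H[2][j] = (-1)² + (1)² + (1)² + (-1)² = 1 + 1 + 1 + 1 = 4.
(H·H^T)[0][2] = Σ_j H[0][j]·H[2][j] = (1)·(-1) + (-1)·(1) + (1)·(1) + (-1)·(-1) = -1 + -1 + 1 + 1 = 0.
So rows 0 and 2 are orthogonal; the diagonal entry equals n = 4.

(2,2) entry = 4; (0,2) entry = 0.


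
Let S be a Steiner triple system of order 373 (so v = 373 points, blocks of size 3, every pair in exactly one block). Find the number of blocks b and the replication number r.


An STS(v) is a 2-(v, 3, 1) BIBD: block size k = 3, λ = 1.
Replication: r(k − 1) = λ(v − 1) ⇒ r·2 = 373 − 1 = 372 ⇒ r = 186.
Block count: bk = vr ⇒ b·3 = 373·186 = 69378 ⇒ b = 23126.

r = 186, b = 23126.


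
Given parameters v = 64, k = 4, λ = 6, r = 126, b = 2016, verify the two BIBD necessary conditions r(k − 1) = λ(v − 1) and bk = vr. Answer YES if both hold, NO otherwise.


Condition (i): r(k − 1) = 126·3 = 378; λ(v − 1) = 6·63 = 378. Match? YES.
Condition (ii): bk = 2016·4 = 8064; vr = 64·126 = 8064. Match? YES.
Both conditions hold? YES.

YES


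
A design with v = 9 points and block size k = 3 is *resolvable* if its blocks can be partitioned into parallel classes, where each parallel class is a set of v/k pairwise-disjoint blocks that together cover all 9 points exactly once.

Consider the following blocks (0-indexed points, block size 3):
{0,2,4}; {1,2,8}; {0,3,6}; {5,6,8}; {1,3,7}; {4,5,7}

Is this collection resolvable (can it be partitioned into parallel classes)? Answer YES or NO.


v = 9, block size k = 3, number of blocks = 6.
For resolvability, blocks must partition into parallel classes of size v/k = 3.
Total blocks must therefore be a multiple of 3: 6 = 3·2 + 0 ⇒ divisible ✓.
Greedy packing gives 2 candidate class(es). Each should be a full parallel class (size 3, covers all 9 points).
  Class 1 (3 blocks): {0,2,4}; {5,6,8}; {1,3,7}. Points covered: [0, 1, 2, 3, 4, 5, 6, 7, 8].
  Class 2 (3 blocks): {1,2,8}; {0,3,6}; {4,5,7}. Points covered: [0, 1, 2, 3, 4, 5, 6, 7, 8].
All classes full (size 3)? YES. All classes cover every point? YES.
Resolvable? YES.

YES


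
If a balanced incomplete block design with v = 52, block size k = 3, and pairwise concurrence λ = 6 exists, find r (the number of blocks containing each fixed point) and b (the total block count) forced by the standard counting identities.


Any 2-(v, k, λ) BIBD satisfies two necessary conditions:
  (i)  Each point sits in r blocks, and counting incidences through any fixed point gives r(k − 1) = λ(v − 1), so r = λ(v − 1)/(k − 1).
  (ii) Total incidences bk = vr, so b = vr/k.
Step 1: r = λ(v − 1)/(k − 1) = 6·(52 − 1)/(3 − 1) = 6·51/2 = 306/2 = 153.
Step 2: b = vr/k = 52·153/3 = 7956/3 = 2652.
Check integrality: r = 153 ∈ Z ✓, b = 2652 ∈ Z ✓.
(These identities are necessary conditions: they determine r and b for any design with these parameters, but do not by themselves prove that one exists.)

r = 153, b = 2652.


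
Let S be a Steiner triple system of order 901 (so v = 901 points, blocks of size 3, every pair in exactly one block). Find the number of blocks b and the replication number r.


An STS(v) is a 2-(v, 3, 1) BIBD: block size k = 3, λ = 1.
Replication: r(k − 1) = λ(v − 1) ⇒ r·2 = 901 − 1 = 900 ⇒ r = 450.
Block count: bk = vr ⇒ b·3 = 901·450 = 405450 ⇒ b = 135150.

r = 450, b = 135150.


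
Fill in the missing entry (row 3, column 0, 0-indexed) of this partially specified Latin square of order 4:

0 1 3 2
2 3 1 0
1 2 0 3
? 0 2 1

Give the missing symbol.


Row 3 contains symbols [0, 1, 2] — missing [3].
Column 0 contains symbols [0, 1, 2] — missing [3].
The missing symbol must appear in both missing sets; intersection = [3].
Therefore the hidden value is 3.

Missing value = 3.


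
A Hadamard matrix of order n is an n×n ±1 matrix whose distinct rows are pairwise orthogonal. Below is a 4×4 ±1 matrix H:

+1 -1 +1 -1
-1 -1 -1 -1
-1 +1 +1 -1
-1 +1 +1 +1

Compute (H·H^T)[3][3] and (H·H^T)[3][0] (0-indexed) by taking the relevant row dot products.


Row 0 of H: [1, -1, 1, -1].
Row 3 of H: [-1, 1, 1, 1].
(H·H^T)[3][3] = Σ_j H[3][j]·H[3][j] = (-1)² + (1)² + (1)² + (1)² = 1 + 1 + 1 + 1 = 4.
(H·H^T)[3][0] = Σ_j H[3][j]·H[0][j] = (-1)·(1) + (1)·(-1) + (1)·(1) + (1)·(-1) = -1 + -1 + 1 + -1 = -2.
Rows 3 and 0 are not orthogonal (dot product = -2 ≠ 0), so H is not a Hadamard matrix.

(3,3) entry = 4; (3,0) entry = -2.


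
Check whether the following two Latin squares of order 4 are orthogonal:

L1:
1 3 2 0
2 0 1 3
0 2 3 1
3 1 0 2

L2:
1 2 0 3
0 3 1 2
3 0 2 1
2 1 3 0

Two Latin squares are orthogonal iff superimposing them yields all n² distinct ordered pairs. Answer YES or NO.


Form the n² = 16 superimposed pairs (L1[i][j], L2[i][j]), row by row (rows and columns indexed from 0):
row 0: (1,1) (3,2) (2,0) (0,3)
row 1: (2,0) (0,3) (1,1) (3,2)
row 2: (0,3) (2,0) (3,2) (1,1)
row 3: (3,2) (1,1) (0,3) (2,0)
Orthogonality requires all 16 pairs distinct.
But the pair (2,0) repeats: cell (0,2) has L1 = 2, L2 = 0, and cell (1,0) has L1 = 2, L2 = 0.
A repeated pair means some other pair never occurs (only 4 distinct pairs out of 16), so the squares are not orthogonal.
Conclusion: NO.

NO


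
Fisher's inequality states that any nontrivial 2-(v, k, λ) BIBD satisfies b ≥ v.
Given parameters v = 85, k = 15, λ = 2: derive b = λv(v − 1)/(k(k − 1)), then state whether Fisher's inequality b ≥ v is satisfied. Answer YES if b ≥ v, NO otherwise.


r = λ(v − 1)/(k − 1) = 2·84/14 = 12.
b = vr/k = 85·12/15 = 68.
Fisher's inequality: b ≥ v ⇔ 68 ≥ 85? NO.

NO


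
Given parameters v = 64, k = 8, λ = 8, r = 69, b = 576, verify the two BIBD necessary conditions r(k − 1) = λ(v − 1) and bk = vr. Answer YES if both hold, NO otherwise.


Condition (i): r(k − 1) = 69·7 = 483; λ(v − 1) = 8·63 = 504. Match? NO.
Condition (ii): bk = 576·8 = 4608; vr = 64·69 = 4416. Match? NO.
Both conditions hold? NO.

NO


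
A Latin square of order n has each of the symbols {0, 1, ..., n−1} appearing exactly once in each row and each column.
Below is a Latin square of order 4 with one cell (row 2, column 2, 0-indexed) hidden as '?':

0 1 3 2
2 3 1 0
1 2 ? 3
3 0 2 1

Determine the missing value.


Row 2 contains symbols [1, 2, 3] — missing [0].
Column 2 contains symbols [1, 2, 3] — missing [0].
The missing symbol must appear in both missing sets; intersection = [0].
Therefore the hidden value is 0.

Missing value = 0.


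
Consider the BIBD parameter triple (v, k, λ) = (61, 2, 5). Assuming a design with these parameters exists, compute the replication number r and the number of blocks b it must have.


Any 2-(v, k, λ) BIBD satisfies two necessary conditions:
  (i)  Each point sits in r blocks, and counting incidences through any fixed point gives r(k − 1) = λ(v − 1), so r = λ(v − 1)/(k − 1).
  (ii) Total incidences bk = vr, so b = vr/k.
Step 1: r = λ(v − 1)/(k − 1) = 5·(61 − 1)/(2 − 1) = 5·60/1 = 300/1 = 300.
Step 2: b = vr/k = 61·300/2 = 18300/2 = 9150.
Check integrality: r = 300 ∈ Z ✓, b = 9150 ∈ Z ✓.
(These identities are necessary conditions: they determine r and b for any design with these parameters, but do not by themselves prove that one exists.)

r = 300, b = 9150.


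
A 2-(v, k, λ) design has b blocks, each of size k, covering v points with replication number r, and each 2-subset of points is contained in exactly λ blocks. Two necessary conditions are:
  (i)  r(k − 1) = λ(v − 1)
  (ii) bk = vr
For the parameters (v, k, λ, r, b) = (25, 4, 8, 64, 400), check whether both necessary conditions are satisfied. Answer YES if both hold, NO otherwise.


Condition (i): r(k − 1) = 64·3 = 192; λ(v − 1) = 8·24 = 192. Match? YES.
Condition (ii): bk = 400·4 = 1600; vr = 25·64 = 1600. Match? YES.
Both conditions hold? YES.

YES


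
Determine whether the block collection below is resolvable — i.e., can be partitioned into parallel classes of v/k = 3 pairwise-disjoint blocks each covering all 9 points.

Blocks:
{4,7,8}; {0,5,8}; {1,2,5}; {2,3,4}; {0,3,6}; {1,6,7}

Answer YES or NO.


v = 9, block size k = 3, number of blocks = 6.
For resolvability, blocks must partition into parallel classes of size v/k = 3.
Total blocks must therefore be a multiple of 3: 6 = 3·2 + 0 ⇒ divisible ✓.
Greedy packing gives 2 candidate class(es). Each should be a full parallel class (size 3, covers all 9 points).
  Class 1 (3 blocks): {4,7,8}; {1,2,5}; {0,3,6}. Points covered: [0, 1, 2, 3, 4, 5, 6, 7, 8].
  Class 2 (3 blocks): {0,5,8}; {2,3,4}; {1,6,7}. Points covered: [0, 1, 2, 3, 4, 5, 6, 7, 8].
All classes full (size 3)? YES. All classes cover every point? YES.
Resolvable? YES.

YES


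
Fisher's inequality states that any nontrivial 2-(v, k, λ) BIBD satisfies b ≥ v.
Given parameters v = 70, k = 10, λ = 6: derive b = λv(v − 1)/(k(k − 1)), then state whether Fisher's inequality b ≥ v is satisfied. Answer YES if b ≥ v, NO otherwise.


r = λ(v − 1)/(k − 1) = 6·69/9 = 46.
b = vr/k = 70·46/10 = 322.
Fisher's inequality: b ≥ v ⇔ 322 ≥ 70? YES.

YES


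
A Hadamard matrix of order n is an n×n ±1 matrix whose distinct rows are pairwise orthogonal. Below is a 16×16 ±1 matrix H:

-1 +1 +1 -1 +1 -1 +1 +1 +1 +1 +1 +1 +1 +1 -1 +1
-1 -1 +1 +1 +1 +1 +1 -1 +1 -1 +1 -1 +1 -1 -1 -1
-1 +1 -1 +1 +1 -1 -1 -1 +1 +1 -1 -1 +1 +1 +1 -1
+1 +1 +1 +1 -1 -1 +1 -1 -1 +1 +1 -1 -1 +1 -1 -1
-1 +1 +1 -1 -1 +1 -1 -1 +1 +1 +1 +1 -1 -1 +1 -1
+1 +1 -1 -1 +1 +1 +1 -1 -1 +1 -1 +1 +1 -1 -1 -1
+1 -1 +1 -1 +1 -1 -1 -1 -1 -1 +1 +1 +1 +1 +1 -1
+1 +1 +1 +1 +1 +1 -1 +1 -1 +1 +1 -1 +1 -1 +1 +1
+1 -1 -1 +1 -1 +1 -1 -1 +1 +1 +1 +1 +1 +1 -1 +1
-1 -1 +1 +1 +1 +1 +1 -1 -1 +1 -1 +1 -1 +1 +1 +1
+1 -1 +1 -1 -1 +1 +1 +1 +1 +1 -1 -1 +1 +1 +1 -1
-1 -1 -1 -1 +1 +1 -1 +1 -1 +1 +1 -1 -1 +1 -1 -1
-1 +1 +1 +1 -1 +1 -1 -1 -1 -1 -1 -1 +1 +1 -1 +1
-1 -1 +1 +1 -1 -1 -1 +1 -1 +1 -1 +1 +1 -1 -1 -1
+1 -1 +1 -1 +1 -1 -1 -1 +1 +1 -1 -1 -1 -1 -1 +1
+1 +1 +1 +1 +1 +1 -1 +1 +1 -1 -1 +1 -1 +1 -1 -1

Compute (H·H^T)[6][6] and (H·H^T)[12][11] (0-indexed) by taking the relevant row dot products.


Row 6 of H: [1, -1, 1, -1, 1, -1, -1, -1, -1, -1, 1, 1, 1, 1, 1, -1].
Row 11 of H: [-1, -1, -1, -1, 1, 1, -1, 1, -1, 1, 1, -1, -1, 1, -1, -1].
Row 12 of H: [-1, 1, 1, 1, -1, 1, -1, -1, -1, -1, -1, -1, 1, 1, -1, 1].
(H·H^T)[6][6] = Σ_j H[6][j]·H[6][j] = (1)² + (-1)² + (1)² + (-1)² + (1)² + (-1)² + (-1)² + (-1)² + (-1)² + (-1)² + (1)² + (1)² + (1)² + (1)² + (1)² + (-1)² = 1 + 1 + 1 + 1 + 1 + 1 + 1 + 1 + 1 + 1 + 1 + 1 + 1 + 1 + 1 + 1 = 16.
(H·H^T)[12][11] = Σ_j H[12][j]·H[11][j] = (-1)·(-1) + (1)·(-1) + (1)·(-1) + (1)·(-1) + (-1)·(1) + (1)·(1) + (-1)·(-1) + (-1)·(1) + (-1)·(-1) + (-1)·(1) + (-1)·(1) + (-1)·(-1) + (1)·(-1) + (1)·(1) + (-1)·(-1) + (1)·(-1) = 1 + -1 + -1 + -1 + -1 + 1 + 1 + -1 + 1 + -1 + -1 + 1 + -1 + 1 + 1 + -1 = -2.
Rows 12 and 11 are not orthogonal (dot product = -2 ≠ 0), so H is not a Hadamard matrix.

(6,6) entry = 16; (12,11) entry = -2.


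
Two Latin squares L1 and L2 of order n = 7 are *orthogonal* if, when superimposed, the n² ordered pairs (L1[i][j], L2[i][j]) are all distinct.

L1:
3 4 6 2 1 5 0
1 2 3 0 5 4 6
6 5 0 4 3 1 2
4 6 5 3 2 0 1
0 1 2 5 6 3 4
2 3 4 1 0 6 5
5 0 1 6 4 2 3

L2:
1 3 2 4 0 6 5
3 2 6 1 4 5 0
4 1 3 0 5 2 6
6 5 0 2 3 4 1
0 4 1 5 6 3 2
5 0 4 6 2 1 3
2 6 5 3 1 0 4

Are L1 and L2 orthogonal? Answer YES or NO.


Form the n² = 49 superimposed pairs (L1[i][j], L2[i][j]), row by row (rows and columns indexed from 0):
row 0: (3,1) (4,3) (6,2) (2,4) (1,0) (5,6) (0,5)
row 1: (1,3) (2,2) (3,6) (0,1) (5,4) (4,5) (6,0)
row 2: (6,4) (5,1) (0,3) (4,0) (3,5) (1,2) (2,6)
row 3: (4,6) (6,5) (5,0) (3,2) (2,3) (0,4) (1,1)
row 4: (0,0) (1,4) (2,1) (5,5) (6,6) (3,3) (4,2)
row 5: (2,5) (3,0) (4,4) (1,6) (0,2) (6,1) (5,3)
row 6: (5,2) (0,6) (1,5) (6,3) (4,1) (2,0) (3,4)
Orthogonality requires all 49 pairs distinct.
Check by first coordinate: for each symbol s of L1, list the L2 entries in the n cells where L1 = s; they must all differ.
  L1 = 0: L2 entries (in reading order) 5, 1, 3, 4, 0, 2, 6 — all 7 distinct ✓
  L1 = 1: L2 entries (in reading order) 0, 3, 2, 1, 4, 6, 5 — all 7 distinct ✓
  L1 = 2: L2 entries (in reading order) 4, 2, 6, 3, 1, 5, 0 — all 7 distinct ✓
  L1 = 3: L2 entries (in reading order) 1, 6, 5, 2, 3, 0, 4 — all 7 distinct ✓
  L1 = 4: L2 entries (in reading order) 3, 5, 0, 6, 2, 4, 1 — all 7 distinct ✓
  L1 = 5: L2 entries (in reading order) 6, 4, 1, 0, 5, 3, 2 — all 7 distinct ✓
  L1 = 6: L2 entries (in reading order) 2, 0, 4, 5, 6, 1, 3 — all 7 distinct ✓
Every symbol of L1 meets every symbol of L2 exactly once, so all 49 pairs are distinct (49 of 49).
Conclusion: YES.

YES


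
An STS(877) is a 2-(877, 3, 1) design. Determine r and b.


An STS(v) is a 2-(v, 3, 1) BIBD: block size k = 3, λ = 1.
Replication: r(k − 1) = λ(v − 1) ⇒ r·2 = 877 − 1 = 876 ⇒ r = 438.
Block count: b = v(v − 1)/6 = 877·876/6 = 768252/6 = 128042.
(Check via bk = vr: 128042·3 = 384126 = 877·438 = 384126 ✓.)

r = 438, b = 128042.


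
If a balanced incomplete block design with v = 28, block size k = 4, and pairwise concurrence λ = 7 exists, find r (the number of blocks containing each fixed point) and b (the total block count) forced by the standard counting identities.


Any 2-(v, k, λ) BIBD satisfies two necessary conditions:
  (i)  Each point sits in r blocks, and counting incidences through any fixed point gives r(k − 1) = λ(v − 1), so r = λ(v − 1)/(k − 1).
  (ii) Total incidences bk = vr, so b = vr/k.
Step 1: r = λ(v − 1)/(k − 1) = 7·(28 − 1)/(4 − 1) = 7·27/3 = 189/3 = 63.
Step 2: b = vr/k = 28·63/4 = 1764/4 = 441.
Check integrality: r = 63 ∈ Z ✓, b = 441 ∈ Z ✓.
(These identities are necessary conditions: they determine r and b for any design with these parameters, but do not by themselves prove that one exists.)

r = 63, b = 441.


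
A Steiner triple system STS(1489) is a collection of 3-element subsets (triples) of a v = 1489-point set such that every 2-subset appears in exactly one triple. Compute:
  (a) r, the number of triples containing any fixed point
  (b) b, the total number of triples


An STS(v) is a 2-(v, 3, 1) BIBD: block size k = 3, λ = 1.
Replication: r(k − 1) = λ(v − 1) ⇒ r·2 = 1489 − 1 = 1488 ⇒ r = 744.
Block count: b = v(v − 1)/6 = 1489·1488/6 = 2215632/6 = 369272.

r = 744, b = 369272.


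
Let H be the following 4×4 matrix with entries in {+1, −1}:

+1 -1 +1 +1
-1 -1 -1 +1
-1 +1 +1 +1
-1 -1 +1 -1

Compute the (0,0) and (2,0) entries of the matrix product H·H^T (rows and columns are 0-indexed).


Row 0 of H: [1, -1, 1, 1].
Row 2 of H: [-1, 1, 1, 1].
(H·H^T)[0][0] = Σ_j H[0][j]·H[0][j] = (1)² + (-1)² + (1)² + (1)² = 1 + 1 + 1 + 1 = 4.
(H·H^T)[2][0] = Σ_j H[2][j]·H[0][j] = (-1)·(1) + (1)·(-1) + (1)·(1) + (1)·(1) = -1 + -1 + 1 + 1 = 0.
So rows 2 and 0 are orthogonal; the diagonal entry equals n = 4.

(0,0) entry = 4; (2,0) entry = 0.


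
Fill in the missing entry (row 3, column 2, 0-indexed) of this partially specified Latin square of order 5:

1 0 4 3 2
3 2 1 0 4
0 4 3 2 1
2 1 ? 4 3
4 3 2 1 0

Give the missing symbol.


Row 3 contains symbols [1, 2, 3, 4] — missing [0].
Column 2 contains symbols [1, 2, 3, 4] — missing [0].
The missing symbol must appear in both missing sets; intersection = [0].
Therefore the hidden value is 0.

Missing value = 0.


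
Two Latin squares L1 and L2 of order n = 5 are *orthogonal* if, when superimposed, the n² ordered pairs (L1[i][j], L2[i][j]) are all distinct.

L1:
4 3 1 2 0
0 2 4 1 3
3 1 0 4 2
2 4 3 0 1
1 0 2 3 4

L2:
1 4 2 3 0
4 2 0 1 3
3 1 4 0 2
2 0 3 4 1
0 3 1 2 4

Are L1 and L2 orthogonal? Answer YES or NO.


Form the n² = 25 superimposed pairs (L1[i][j], L2[i][j]), row by row (rows and columns indexed from 0):
row 0: (4,1) (3,4) (1,2) (2,3) (0,0)
row 1: (0,4) (2,2) (4,0) (1,1) (3,3)
row 2: (3,3) (1,1) (0,4) (4,0) (2,2)
row 3: (2,2) (4,0) (3,3) (0,4) (1,1)
row 4: (1,0) (0,3) (2,1) (3,2) (4,4)
Orthogonality requires all 25 pairs distinct.
But the pair (3,3) repeats: cell (1,4) has L1 = 3, L2 = 3, and cell (2,0) has L1 = 3, L2 = 3.
A repeated pair means some other pair never occurs (only 15 distinct pairs out of 25), so the squares are not orthogonal.
Conclusion: NO.

NO


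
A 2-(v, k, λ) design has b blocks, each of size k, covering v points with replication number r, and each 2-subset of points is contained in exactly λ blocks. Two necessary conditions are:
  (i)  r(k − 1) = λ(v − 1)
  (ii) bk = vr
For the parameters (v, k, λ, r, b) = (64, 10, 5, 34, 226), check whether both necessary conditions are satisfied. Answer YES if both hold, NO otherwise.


Condition (i): r(k − 1) = 34·9 = 306; λ(v − 1) = 5·63 = 315. Match? NO.
Condition (ii): bk = 226·10 = 2260; vr = 64·34 = 2176. Match? NO.
Both conditions hold? NO.

NO


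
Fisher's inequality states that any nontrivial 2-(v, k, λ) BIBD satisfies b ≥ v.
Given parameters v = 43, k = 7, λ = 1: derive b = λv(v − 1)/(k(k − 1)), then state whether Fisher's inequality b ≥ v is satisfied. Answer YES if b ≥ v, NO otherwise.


r = λ(v − 1)/(k − 1) = 1·42/6 = 7.
b = vr/k = 43·7/7 = 43.
Fisher's inequality: b ≥ v ⇔ 43 ≥ 43? YES.

YES


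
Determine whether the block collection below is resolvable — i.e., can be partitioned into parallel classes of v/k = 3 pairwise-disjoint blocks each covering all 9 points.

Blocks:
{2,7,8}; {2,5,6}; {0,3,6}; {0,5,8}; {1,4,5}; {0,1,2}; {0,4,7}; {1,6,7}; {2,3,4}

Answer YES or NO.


v = 9, block size k = 3, number of blocks = 9.
For resolvability, blocks must partition into parallel classes of size v/k = 3.
Total blocks must therefore be a multiple of 3: 9 = 3·3 + 0 ⇒ divisible ✓.
Consider block {2,5,6}. The only other block(s) in the collection disjoint from it are {0,4,7} — just 1 block(s). Any parallel class containing {2,5,6} would need 2 other blocks each disjoint from it, so no parallel class of size 3 can contain {2,5,6}.
Since every block must belong to some parallel class in a resolution, the collection cannot be partitioned into parallel classes.
Resolvable? NO.

NO


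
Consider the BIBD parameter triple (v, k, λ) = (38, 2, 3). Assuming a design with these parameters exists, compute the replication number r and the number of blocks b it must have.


Any 2-(v, k, λ) BIBD satisfies two necessary conditions:
  (i)  Each point sits in r blocks, and counting incidences through any fixed point gives r(k − 1) = λ(v − 1), so r = λ(v − 1)/(k − 1).
  (ii) Total incidences bk = vr, so b = vr/k.
Step 1: r = λ(v − 1)/(k − 1) = 3·(38 − 1)/(2 − 1) = 3·37/1 = 111/1 = 111.
Step 2: b = vr/k = 38·111/2 = 4218/2 = 2109.
Check integrality: r = 111 ∈ Z ✓, b = 2109 ∈ Z ✓.
(These identities are necessary conditions: they determine r and b for any design with these parameters, but do not by themselves prove that one exists.)

r = 111, b = 2109.


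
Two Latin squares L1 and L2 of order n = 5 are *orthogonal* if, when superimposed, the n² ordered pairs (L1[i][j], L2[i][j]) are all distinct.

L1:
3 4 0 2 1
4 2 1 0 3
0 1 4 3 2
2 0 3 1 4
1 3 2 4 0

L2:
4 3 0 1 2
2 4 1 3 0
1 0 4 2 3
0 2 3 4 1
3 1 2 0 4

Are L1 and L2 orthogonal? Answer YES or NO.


Form the n² = 25 superimposed pairs (L1[i][j], L2[i][j]), row by row (rows and columns indexed from 0):
row 0: (3,4) (4,3) (0,0) (2,1) (1,2)
row 1: (4,2) (2,4) (1,1) (0,3) (3,0)
row 2: (0,1) (1,0) (4,4) (3,2) (2,3)
row 3: (2,0) (0,2) (3,3) (1,4) (4,1)
row 4: (1,3) (3,1) (2,2) (4,0) (0,4)
Orthogonality requires all 25 pairs distinct.
Check by first coordinate: for each symbol s of L1, list the L2 entries in the n cells where L1 = s; they must all differ.
  L1 = 0: L2 entries (in reading order) 0, 3, 1, 2, 4 — all 5 distinct ✓
  L1 = 1: L2 entries (in reading order) 2, 1, 0, 4, 3 — all 5 distinct ✓
  L1 = 2: L2 entries (in reading order) 1, 4, 3, 0, 2 — all 5 distinct ✓
  L1 = 3: L2 entries (in reading order) 4, 0, 2, 3, 1 — all 5 distinct ✓
  L1 = 4: L2 entries (in reading order) 3, 2, 4, 1, 0 — all 5 distinct ✓
Every symbol of L1 meets every symbol of L2 exactly once, so all 25 pairs are distinct (25 of 25).
Conclusion: YES.

YES


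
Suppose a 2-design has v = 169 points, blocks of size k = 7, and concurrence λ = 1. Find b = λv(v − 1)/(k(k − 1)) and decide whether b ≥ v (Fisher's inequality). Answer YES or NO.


r = λ(v − 1)/(k − 1) = 1·168/6 = 28.
b = vr/k = 169·28/7 = 676.
Fisher's inequality: b ≥ v ⇔ 676 ≥ 169? YES.

YES


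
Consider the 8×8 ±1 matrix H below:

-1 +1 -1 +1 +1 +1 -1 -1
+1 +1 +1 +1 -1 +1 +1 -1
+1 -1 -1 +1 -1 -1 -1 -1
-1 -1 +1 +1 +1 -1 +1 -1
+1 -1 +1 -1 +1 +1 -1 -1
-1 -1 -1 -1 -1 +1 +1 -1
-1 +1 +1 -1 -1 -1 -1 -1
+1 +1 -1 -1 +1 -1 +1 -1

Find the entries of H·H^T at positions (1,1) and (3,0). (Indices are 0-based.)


Row 0 of H: [-1, 1, -1, 1, 1, 1, -1, -1].
Row 1 of H: [1, 1, 1, 1, -1, 1, 1, -1].
Row 3 of H: [-1, -1, 1, 1, 1, -1, 1, -1].
(H·H^T)[1][1] = Σ_j H[1][j]·H[1][j] = (1)² + (1)² + (1)² + (1)² + (-1)² + (1)² + (1)² + (-1)² = 1 + 1 + 1 + 1 + 1 + 1 + 1 + 1 = 8.
(H·H^T)[3][0] = Σ_j H[3][j]·H[0][j] = (-1)·(-1) + (-1)·(1) + (1)·(-1) + (1)·(1) + (1)·(1) + (-1)·(1) + (1)·(-1) + (-1)·(-1) = 1 + -1 + -1 + 1 + 1 + -1 + -1 + 1 = 0.
So rows 3 and 0 are orthogonal; the diagonal entry equals n = 8.

(1,1) entry = 8; (3,0) entry = 0.


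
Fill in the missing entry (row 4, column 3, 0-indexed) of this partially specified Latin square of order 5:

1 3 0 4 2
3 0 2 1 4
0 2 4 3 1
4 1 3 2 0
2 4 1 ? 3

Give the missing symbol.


Row 4 contains symbols [1, 2, 3, 4] — missing [0].
Column 3 contains symbols [1, 2, 3, 4] — missing [0].
The missing symbol must appear in both missing sets; intersection = [0].
Therefore the hidden value is 0.

Missing value = 0.


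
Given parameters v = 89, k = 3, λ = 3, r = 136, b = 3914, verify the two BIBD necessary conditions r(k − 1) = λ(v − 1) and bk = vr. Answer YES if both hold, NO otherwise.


Condition (i): r(k − 1) = 136·2 = 272; λ(v − 1) = 3·88 = 264. Match? NO.
Condition (ii): bk = 3914·3 = 11742; vr = 89·136 = 12104. Match? NO.
Both conditions hold? NO.

NO


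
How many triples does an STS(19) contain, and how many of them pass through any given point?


An STS(v) is a 2-(v, 3, 1) BIBD: block size k = 3, λ = 1.
Replication: r(k − 1) = λ(v − 1) ⇒ r·2 = 19 − 1 = 18 ⇒ r = 9.
Block count: b = v(v − 1)/6 = 19·18/6 = 342/6 = 57.
(Check via bk = vr: 57·3 = 171 = 19·9 = 171 ✓.)

r = 9, b = 57.


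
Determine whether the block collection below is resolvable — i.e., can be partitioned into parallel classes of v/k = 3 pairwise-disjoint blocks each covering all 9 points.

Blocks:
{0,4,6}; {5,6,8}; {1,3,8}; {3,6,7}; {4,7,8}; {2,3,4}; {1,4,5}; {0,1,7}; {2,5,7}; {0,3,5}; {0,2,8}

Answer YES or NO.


v = 9, block size k = 3, number of blocks = 11.
For resolvability, blocks must partition into parallel classes of size v/k = 3.
Total blocks must therefore be a multiple of 3: 11 = 3·3 + 2 ⇒ not divisible ✗.
Resolvable? NO.

NO


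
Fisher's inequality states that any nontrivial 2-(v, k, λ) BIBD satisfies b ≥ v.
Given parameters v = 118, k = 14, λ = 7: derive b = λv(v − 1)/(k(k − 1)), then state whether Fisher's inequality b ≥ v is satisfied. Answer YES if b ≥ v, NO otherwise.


b = λv(v − 1)/(k(k − 1)) = 7·118·117/(14·13) = 96642/182 = 531.
Compare with v = 118: b ≥ v, so Fisher's inequality holds.

YES


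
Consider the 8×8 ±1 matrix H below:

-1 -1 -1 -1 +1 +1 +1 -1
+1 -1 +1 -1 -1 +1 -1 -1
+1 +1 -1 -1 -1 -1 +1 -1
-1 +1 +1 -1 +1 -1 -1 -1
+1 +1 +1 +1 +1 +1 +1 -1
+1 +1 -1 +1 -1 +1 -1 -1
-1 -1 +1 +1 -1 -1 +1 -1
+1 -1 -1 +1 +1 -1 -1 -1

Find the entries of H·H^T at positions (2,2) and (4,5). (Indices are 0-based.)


Row 2 of H: [1, 1, -1, -1, -1, -1, 1, -1].
Row 4 of H: [1, 1, 1, 1, 1, 1, 1, -1].
Row 5 of H: [1, 1, -1, 1, -1, 1, -1, -1].
(H·H^T)[2][2] = Σ_j H[2][j]·H[2][j] = (1)² + (1)² + (-1)² + (-1)² + (-1)² + (-1)² + (1)² + (-1)² = 1 + 1 + 1 + 1 + 1 + 1 + 1 + 1 = 8.
(H·H^T)[4][5] = Σ_j H[4][j]·H[5][j] = (1)·(1) + (1)·(1) + (1)·(-1) + (1)·(1) + (1)·(-1) + (1)·(1) + (1)·(-1) + (-1)·(-1) = 1 + 1 + -1 + 1 + -1 + 1 + -1 + 1 = 2.
Rows 4 and 5 are not orthogonal (dot product = 2 ≠ 0), so H is not a Hadamard matrix.

(2,2) entry = 8; (4,5) entry = 2.


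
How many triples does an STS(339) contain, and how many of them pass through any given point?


An STS(v) is a 2-(v, 3, 1) BIBD: block size k = 3, λ = 1.
Replication: r(k − 1) = λ(v − 1) ⇒ r·2 = 339 − 1 = 338 ⇒ r = 169.
Block count: bk = vr ⇒ b·3 = 339·169 = 57291 ⇒ b = 19097.

r = 169, b = 19097.


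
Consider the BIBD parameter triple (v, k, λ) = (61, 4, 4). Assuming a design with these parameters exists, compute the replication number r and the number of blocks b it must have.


Any 2-(v, k, λ) BIBD satisfies two necessary conditions:
  (i)  Each point sits in r blocks, and counting incidences through any fixed point gives r(k − 1) = λ(v − 1), so r = λ(v − 1)/(k − 1).
  (ii) Total incidences bk = vr, so b = vr/k.
Step 1: r = λ(v − 1)/(k − 1) = 4·(61 − 1)/(4 − 1) = 4·60/3 = 240/3 = 80.
Step 2: b = vr/k = 61·80/4 = 4880/4 = 1220.
Check integrality: r = 80 ∈ Z ✓, b = 1220 ∈ Z ✓.
(These identities are necessary conditions: they determine r and b for any design with these parameters, but do not by themselves prove that one exists.)

r = 80, b = 1220.


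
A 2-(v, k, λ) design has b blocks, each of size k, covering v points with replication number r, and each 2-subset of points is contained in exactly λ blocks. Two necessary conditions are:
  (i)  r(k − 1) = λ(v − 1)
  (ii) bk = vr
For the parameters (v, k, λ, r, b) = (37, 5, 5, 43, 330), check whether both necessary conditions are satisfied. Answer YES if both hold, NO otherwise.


Condition (i): r(k − 1) = 43·4 = 172; λ(v − 1) = 5·36 = 180. Match? NO.
Condition (ii): bk = 330·5 = 1650; vr = 37·43 = 1591. Match? NO.
Both conditions hold? NO.

NO


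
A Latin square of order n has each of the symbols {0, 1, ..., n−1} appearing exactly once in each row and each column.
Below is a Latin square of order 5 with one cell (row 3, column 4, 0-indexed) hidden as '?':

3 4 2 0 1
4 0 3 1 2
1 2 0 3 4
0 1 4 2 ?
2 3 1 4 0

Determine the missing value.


Row 3 contains symbols [0, 1, 2, 4] — missing [3].
Column 4 contains symbols [0, 1, 2, 4] — missing [3].
The missing symbol must appear in both missing sets; intersection = [3].
Therefore the hidden value is 3.

Missing value = 3.


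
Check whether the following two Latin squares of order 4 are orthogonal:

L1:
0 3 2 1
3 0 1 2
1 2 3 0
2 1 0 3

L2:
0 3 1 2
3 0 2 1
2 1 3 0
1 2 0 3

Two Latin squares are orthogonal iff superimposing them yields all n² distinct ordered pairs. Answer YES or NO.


Form the n² = 16 superimposed pairs (L1[i][j], L2[i][j]), row by row (rows and columns indexed from 0):
row 0: (0,0) (3,3) (2,1) (1,2)
row 1: (3,3) (0,0) (1,2) (2,1)
row 2: (1,2) (2,1) (3,3) (0,0)
row 3: (2,1) (1,2) (0,0) (3,3)
Orthogonality requires all 16 pairs distinct.
But the pair (3,3) repeats: cell (0,1) has L1 = 3, L2 = 3, and cell (1,0) has L1 = 3, L2 = 3.
A repeated pair means some other pair never occurs (only 4 distinct pairs out of 16), so the squares are not orthogonal.
Conclusion: NO.

NO


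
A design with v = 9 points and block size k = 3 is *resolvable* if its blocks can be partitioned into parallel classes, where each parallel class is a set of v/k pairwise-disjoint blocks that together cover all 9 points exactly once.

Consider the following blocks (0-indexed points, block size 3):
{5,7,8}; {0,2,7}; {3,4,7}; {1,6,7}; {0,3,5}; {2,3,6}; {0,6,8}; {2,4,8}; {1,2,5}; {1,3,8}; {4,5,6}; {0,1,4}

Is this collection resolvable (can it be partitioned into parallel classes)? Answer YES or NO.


v = 9, block size k = 3, number of blocks = 12.
For resolvability, blocks must partition into parallel classes of size v/k = 3.
Total blocks must therefore be a multiple of 3: 12 = 3·4 + 0 ⇒ divisible ✓.
Greedy packing gives 4 candidate class(es). Each should be a full parallel class (size 3, covers all 9 points).
  Class 1 (3 blocks): {5,7,8}; {2,3,6}; {0,1,4}. Points covered: [0, 1, 2, 3, 4, 5, 6, 7, 8].
  Class 2 (3 blocks): {0,2,7}; {1,3,8}; {4,5,6}. Points covered: [0, 1, 2, 3, 4, 5, 6, 7, 8].
  Class 3 (3 blocks): {3,4,7}; {0,6,8}; {1,2,5}. Points covered: [0, 1, 2, 3, 4, 5, 6, 7, 8].
  Class 4 (3 blocks): {1,6,7}; {0,3,5}; {2,4,8}. Points covered: [0, 1, 2, 3, 4, 5, 6, 7, 8].
All classes full (size 3)? YES. All classes cover every point? YES.
Resolvable? YES.

YES


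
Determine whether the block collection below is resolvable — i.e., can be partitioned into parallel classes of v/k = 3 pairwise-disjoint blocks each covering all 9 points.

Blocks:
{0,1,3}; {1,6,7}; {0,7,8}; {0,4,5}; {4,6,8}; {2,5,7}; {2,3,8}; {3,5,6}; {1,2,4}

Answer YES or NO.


v = 9, block size k = 3, number of blocks = 9.
For resolvability, blocks must partition into parallel classes of size v/k = 3.
Total blocks must therefore be a multiple of 3: 9 = 3·3 + 0 ⇒ divisible ✓.
Greedy packing gives 3 candidate class(es). Each should be a full parallel class (size 3, covers all 9 points).
  Class 1 (3 blocks): {0,1,3}; {4,6,8}; {2,5,7}. Points covered: [0, 1, 2, 3, 4, 5, 6, 7, 8].
  Class 2 (3 blocks): {1,6,7}; {0,4,5}; {2,3,8}. Points covered: [0, 1, 2, 3, 4, 5, 6, 7, 8].
  Class 3 (3 blocks): {0,7,8}; {3,5,6}; {1,2,4}. Points covered: [0, 1, 2, 3, 4, 5, 6, 7, 8].
All classes full (size 3)? YES. All classes cover every point? YES.
Resolvable? YES.

YES


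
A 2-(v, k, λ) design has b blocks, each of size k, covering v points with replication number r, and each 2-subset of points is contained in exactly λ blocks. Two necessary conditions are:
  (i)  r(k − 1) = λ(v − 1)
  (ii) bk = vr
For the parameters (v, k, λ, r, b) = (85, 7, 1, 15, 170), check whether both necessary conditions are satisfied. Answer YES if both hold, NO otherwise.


Condition (i): r(k − 1) = 15·6 = 90; λ(v − 1) = 1·84 = 84. Match? NO.
Condition (ii): bk = 170·7 = 1190; vr = 85·15 = 1275. Match? NO.
Both conditions hold? NO.

NO


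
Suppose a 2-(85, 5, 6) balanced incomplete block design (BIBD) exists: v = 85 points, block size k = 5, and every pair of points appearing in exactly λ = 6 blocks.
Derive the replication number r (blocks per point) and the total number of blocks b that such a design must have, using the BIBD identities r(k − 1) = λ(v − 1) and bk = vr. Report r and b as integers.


Any 2-(v, k, λ) BIBD satisfies two necessary conditions:
  (i)  Each point sits in r blocks, and counting incidences through any fixed point gives r(k − 1) = λ(v − 1), so r = λ(v − 1)/(k − 1).
  (ii) Total incidences bk = vr, so b = vr/k.
Step 1: r = λ(v − 1)/(k − 1) = 6·(85 − 1)/(5 − 1) = 6·84/4 = 504/4 = 126.
Step 2: b = vr/k = 85·126/5 = 10710/5 = 2142.
Check integrality: r = 126 ∈ Z ✓, b = 2142 ∈ Z ✓.
(These identities are necessary conditions: they determine r and b for any design with these parameters, but do not by themselves prove that one exists.)

r = 126, b = 2142.


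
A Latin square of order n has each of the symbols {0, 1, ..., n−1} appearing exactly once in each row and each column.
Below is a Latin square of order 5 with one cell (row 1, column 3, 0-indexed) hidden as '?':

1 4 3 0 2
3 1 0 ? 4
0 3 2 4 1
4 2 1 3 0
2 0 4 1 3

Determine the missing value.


Row 1 contains symbols [0, 1, 3, 4] — missing [2].
Column 3 contains symbols [0, 1, 3, 4] — missing [2].
The missing symbol must appear in both missing sets; intersection = [2].
Therefore the hidden value is 2.

Missing value = 2.


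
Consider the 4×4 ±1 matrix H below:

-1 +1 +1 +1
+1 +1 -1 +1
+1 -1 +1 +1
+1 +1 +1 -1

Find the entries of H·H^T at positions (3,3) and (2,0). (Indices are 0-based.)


Row 0 of H: [-1, 1, 1, 1].
Row 2 of H: [1, -1, 1, 1].
Row 3 of H: [1, 1, 1, -1].
(H·H^T)[3][3] = Σ_j H[3][j]·H[3][j] = (1)² + (1)² + (1)² + (-1)² = 1 + 1 + 1 + 1 = 4.
(H·H^T)[2][0] = Σ_j H[2][j]·H[0][j] = (1)·(-1) + (-1)·(1) + (1)·(1) + (1)·(1) = -1 + -1 + 1 + 1 = 0.
So rows 2 and 0 are orthogonal; the diagonal entry equals n = 4.

(3,3) entry = 4; (2,0) entry = 0.


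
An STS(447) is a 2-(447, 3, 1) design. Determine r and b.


An STS(v) is a 2-(v, 3, 1) BIBD: block size k = 3, λ = 1.
Replication: r(k − 1) = λ(v − 1) ⇒ r·2 = 447 − 1 = 446 ⇒ r = 223.
Block count: b = v(v − 1)/6 = 447·446/6 = 199362/6 = 33227.

r = 223, b = 33227.


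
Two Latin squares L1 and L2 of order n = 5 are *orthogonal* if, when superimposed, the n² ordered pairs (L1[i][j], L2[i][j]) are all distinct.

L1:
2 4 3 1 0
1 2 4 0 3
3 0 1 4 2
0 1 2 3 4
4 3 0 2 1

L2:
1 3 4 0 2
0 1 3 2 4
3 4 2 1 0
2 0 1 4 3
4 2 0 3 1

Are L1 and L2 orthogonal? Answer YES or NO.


Form the n² = 25 superimposed pairs (L1[i][j], L2[i][j]), row by row (rows and columns indexed from 0):
row 0: (2,1) (4,3) (3,4) (1,0) (0,2)
row 1: (1,0) (2,1) (4,3) (0,2) (3,4)
row 2: (3,3) (0,4) (1,2) (4,1) (2,0)
row 3: (0,2) (1,0) (2,1) (3,4) (4,3)
row 4: (4,4) (3,2) (0,0) (2,3) (1,1)
Orthogonality requires all 25 pairs distinct.
But the pair (1,0) repeats: cell (0,3) has L1 = 1, L2 = 0, and cell (1,0) has L1 = 1, L2 = 0.
A repeated pair means some other pair never occurs (only 15 distinct pairs out of 25), so the squares are not orthogonal.
Conclusion: NO.

NO


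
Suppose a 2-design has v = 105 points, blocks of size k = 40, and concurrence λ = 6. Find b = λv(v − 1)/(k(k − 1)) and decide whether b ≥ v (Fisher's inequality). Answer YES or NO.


r = λ(v − 1)/(k − 1) = 6·104/39 = 16.
b = vr/k = 105·16/40 = 42.
Fisher's inequality: b ≥ v ⇔ 42 ≥ 105? NO.

NO


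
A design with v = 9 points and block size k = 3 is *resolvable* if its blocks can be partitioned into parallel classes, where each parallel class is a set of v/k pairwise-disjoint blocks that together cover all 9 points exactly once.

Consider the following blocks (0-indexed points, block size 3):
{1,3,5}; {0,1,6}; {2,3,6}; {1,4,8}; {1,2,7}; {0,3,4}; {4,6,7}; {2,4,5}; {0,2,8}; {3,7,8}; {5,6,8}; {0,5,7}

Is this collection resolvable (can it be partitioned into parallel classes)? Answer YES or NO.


v = 9, block size k = 3, number of blocks = 12.
For resolvability, blocks must partition into parallel classes of size v/k = 3.
Total blocks must therefore be a multiple of 3: 12 = 3·4 + 0 ⇒ divisible ✓.
Greedy packing gives 4 candidate class(es). Each should be a full parallel class (size 3, covers all 9 points).
  Class 1 (3 blocks): {1,3,5}; {4,6,7}; {0,2,8}. Points covered: [0, 1, 2, 3, 4, 5, 6, 7, 8].
  Class 2 (3 blocks): {0,1,6}; {2,4,5}; {3,7,8}. Points covered: [0, 1, 2, 3, 4, 5, 6, 7, 8].
  Class 3 (3 blocks): {2,3,6}; {1,4,8}; {0,5,7}. Points covered: [0, 1, 2, 3, 4, 5, 6, 7, 8].
  Class 4 (3 blocks): {1,2,7}; {0,3,4}; {5,6,8}. Points covered: [0, 1, 2, 3, 4, 5, 6, 7, 8].
All classes full (size 3)? YES. All classes cover every point? YES.
Resolvable? YES.

YES


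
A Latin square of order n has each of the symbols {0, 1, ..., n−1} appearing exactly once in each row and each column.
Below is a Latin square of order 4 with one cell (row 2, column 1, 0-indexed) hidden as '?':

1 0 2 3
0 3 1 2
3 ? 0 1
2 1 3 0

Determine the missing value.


Row 2 contains symbols [0, 1, 3] — missing [2].
Column 1 contains symbols [0, 1, 3] — missing [2].
The missing symbol must appear in both missing sets; intersection = [2].
Therefore the hidden value is 2.

Missing value = 2.


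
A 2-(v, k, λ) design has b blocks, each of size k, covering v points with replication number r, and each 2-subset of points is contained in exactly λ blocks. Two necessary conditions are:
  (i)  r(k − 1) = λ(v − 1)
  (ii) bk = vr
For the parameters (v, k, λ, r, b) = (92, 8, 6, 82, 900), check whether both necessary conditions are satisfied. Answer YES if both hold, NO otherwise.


Condition (i): r(k − 1) = 82·7 = 574; λ(v − 1) = 6·91 = 546. Match? NO.
Condition (ii): bk = 900·8 = 7200; vr = 92·82 = 7544. Match? NO.
Both conditions hold? NO.

NO


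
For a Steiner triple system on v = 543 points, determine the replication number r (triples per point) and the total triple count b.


An STS(v) is a 2-(v, 3, 1) BIBD: block size k = 3, λ = 1.
Replication: r(k − 1) = λ(v − 1) ⇒ r·2 = 543 − 1 = 542 ⇒ r = 271.
Block count: b = v(v − 1)/6 = 543·542/6 = 294306/6 = 49051.
(Check via bk = vr: 49051·3 = 147153 = 543·271 = 147153 ✓.)

r = 271, b = 49051.


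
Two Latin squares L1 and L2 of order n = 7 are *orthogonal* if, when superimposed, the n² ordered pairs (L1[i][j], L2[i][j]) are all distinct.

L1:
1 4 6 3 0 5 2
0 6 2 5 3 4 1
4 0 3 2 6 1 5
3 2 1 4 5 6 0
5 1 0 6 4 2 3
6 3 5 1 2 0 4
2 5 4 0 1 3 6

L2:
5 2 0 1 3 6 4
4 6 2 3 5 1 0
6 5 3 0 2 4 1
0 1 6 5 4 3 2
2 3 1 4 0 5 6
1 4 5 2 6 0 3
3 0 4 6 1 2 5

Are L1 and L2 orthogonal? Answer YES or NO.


Form the n² = 49 superimposed pairs (L1[i][j], L2[i][j]), row by row (rows and columns indexed from 0):
row 0: (1,5) (4,2) (6,0) (3,1) (0,3) (5,6) (2,4)
row 1: (0,4) (6,6) (2,2) (5,3) (3,5) (4,1) (1,0)
row 2: (4,6) (0,5) (3,3) (2,0) (6,2) (1,4) (5,1)
row 3: (3,0) (2,1) (1,6) (4,5) (5,4) (6,3) (0,2)
row 4: (5,2) (1,3) (0,1) (6,4) (4,0) (2,5) (3,6)
row 5: (6,1) (3,4) (5,5) (1,2) (2,6) (0,0) (4,3)
row 6: (2,3) (5,0) (4,4) (0,6) (1,1) (3,2) (6,5)
Orthogonality requires all 49 pairs distinct.
Check by first coordinate: for each symbol s of L1, list the L2 entries in the n cells where L1 = s; they must all differ.
  L1 = 0: L2 entries (in reading order) 3, 4, 5, 2, 1, 0, 6 — all 7 distinct ✓
  L1 = 1: L2 entries (in reading order) 5, 0, 4, 6, 3, 2, 1 — all 7 distinct ✓
  L1 = 2: L2 entries (in reading order) 4, 2, 0, 1, 5, 6, 3 — all 7 distinct ✓
  L1 = 3: L2 entries (in reading order) 1, 5, 3, 0, 6, 4, 2 — all 7 distinct ✓
  L1 = 4: L2 entries (in reading order) 2, 1, 6, 5, 0, 3, 4 — all 7 distinct ✓
  L1 = 5: L2 entries (in reading order) 6, 3, 1, 4, 2, 5, 0 — all 7 distinct ✓
  L1 = 6: L2 entries (in reading order) 0, 6, 2, 3, 4, 1, 5 — all 7 distinct ✓
Every symbol of L1 meets every symbol of L2 exactly once, so all 49 pairs are distinct (49 of 49).
Conclusion: YES.

YES
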